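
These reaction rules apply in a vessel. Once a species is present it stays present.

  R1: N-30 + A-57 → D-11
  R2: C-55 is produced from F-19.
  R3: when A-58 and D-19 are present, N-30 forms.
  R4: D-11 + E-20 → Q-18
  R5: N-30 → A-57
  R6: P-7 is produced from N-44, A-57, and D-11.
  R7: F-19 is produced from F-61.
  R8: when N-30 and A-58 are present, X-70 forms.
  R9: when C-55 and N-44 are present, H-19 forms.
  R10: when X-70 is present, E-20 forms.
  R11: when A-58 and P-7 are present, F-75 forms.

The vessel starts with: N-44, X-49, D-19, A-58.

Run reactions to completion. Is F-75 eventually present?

A-58 and D-19 present → N-30 forms (R3).
N-30 present → A-57 forms (R5).
N-30 and A-57 present → D-11 forms (R1).
N-44, A-57, and D-11 present → P-7 forms (R6).
A-58 and P-7 present → F-75 forms (R11).

Yes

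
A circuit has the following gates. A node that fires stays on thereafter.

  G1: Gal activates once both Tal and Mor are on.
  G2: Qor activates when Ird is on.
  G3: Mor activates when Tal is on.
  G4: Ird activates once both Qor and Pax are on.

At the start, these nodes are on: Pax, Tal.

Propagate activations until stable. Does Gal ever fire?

Yes

G3: Tal on → Mor on.
G1: Tal and Mor on → Gal on.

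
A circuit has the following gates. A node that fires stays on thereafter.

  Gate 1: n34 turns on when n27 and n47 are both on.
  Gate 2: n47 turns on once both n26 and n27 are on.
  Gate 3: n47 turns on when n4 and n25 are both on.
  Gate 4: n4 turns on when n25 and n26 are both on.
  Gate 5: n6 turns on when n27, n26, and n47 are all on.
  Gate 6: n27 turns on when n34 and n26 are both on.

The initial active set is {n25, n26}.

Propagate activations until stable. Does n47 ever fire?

Yes

Gate 4: n25 and n26 on → n4 on.
n4 and n25 are on, so n47 turns on (Gate 3).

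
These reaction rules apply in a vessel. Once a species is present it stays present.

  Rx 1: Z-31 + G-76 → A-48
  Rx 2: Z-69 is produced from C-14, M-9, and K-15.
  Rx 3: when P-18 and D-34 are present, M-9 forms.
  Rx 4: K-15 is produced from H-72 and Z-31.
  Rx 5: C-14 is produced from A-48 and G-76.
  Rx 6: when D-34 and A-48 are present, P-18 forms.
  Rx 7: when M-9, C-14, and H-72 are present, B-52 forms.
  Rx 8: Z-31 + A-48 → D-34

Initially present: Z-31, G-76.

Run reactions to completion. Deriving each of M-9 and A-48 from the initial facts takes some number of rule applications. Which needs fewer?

A-48: Z-31 and G-76 present → A-48 forms (Rx 1). [1 rule application]
M-9: Z-31 and G-76 present → A-48 forms (Rx 1). Z-31 and A-48 present → D-34 forms (Rx 8). D-34 and A-48 present → P-18 forms (Rx 6). P-18 and D-34 present → M-9 forms (Rx 3). [4 rule applications]
A-48 needs fewer.

A-48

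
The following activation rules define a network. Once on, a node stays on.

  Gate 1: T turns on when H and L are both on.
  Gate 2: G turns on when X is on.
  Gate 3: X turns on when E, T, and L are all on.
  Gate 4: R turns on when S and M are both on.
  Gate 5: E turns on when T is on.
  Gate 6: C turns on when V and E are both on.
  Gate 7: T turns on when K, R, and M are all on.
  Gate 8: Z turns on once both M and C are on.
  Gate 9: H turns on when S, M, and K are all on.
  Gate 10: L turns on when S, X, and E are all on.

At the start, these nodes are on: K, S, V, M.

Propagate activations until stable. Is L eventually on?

No

L would need S, X, and E (Gate 10), but X never turns on.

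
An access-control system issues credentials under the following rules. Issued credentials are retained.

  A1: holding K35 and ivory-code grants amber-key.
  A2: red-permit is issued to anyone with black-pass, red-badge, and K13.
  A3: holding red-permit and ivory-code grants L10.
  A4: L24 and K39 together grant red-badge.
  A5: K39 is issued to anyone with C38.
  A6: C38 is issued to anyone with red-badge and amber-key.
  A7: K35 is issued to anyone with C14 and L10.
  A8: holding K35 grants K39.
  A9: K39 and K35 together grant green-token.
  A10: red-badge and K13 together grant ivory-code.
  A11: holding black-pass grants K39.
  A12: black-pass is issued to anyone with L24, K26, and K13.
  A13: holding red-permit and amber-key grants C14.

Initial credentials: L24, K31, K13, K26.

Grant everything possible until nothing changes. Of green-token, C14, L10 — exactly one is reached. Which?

L10

Holding L24, K26, and K13 grants black-pass (A12).
Holding black-pass grants K39 (A11).
Holding L24 and K39 grants red-badge (A4).
Holding black-pass, red-badge, and K13 grants red-permit (A2).
Holding red-badge and K13 grants ivory-code (A10).
Holding red-permit and ivory-code grants L10 (A3).
C14 would need red-permit and amber-key (A13), but amber-key is never granted. green-token would need K39 and K35 (A9), but K35 is never granted.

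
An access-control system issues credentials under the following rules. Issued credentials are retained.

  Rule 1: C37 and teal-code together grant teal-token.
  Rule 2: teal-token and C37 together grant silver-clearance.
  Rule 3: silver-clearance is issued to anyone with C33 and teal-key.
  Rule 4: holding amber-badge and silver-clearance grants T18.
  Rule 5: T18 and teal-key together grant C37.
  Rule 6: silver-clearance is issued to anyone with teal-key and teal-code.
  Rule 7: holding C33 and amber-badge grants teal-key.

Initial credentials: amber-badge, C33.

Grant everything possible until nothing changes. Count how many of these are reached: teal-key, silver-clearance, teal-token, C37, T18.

4

Holding C33 and amber-badge grants teal-key (Rule 7).
Holding C33 and teal-key grants silver-clearance (Rule 3).
Holding amber-badge and silver-clearance grants T18 (Rule 4).
Holding T18 and teal-key grants C37 (Rule 5).
teal-key: reached.
silver-clearance: reached.
teal-token would need C37 and teal-code (Rule 1), but teal-code is never granted.
C37: reached.
T18: reached.
Reached: teal-key, silver-clearance, C37, and T18 — 4 of the 5.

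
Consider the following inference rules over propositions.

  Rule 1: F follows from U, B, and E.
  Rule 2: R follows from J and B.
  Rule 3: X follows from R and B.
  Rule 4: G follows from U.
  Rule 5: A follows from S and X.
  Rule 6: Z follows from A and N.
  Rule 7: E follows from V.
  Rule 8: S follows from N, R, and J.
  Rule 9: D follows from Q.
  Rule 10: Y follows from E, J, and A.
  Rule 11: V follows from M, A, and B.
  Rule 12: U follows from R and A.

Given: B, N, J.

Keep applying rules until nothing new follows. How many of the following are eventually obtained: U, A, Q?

From J and B, Rule 2 gives R.
N, R, and J hold, so S follows (Rule 8).
From R and B, Rule 3 gives X.
From S and X, Rule 5 gives A.
R and A hold, so U follows (Rule 12).
U: reached.
A: reached.
No rule produces Q, and it is not given.
Reached: U and A — 2 of the 3.

2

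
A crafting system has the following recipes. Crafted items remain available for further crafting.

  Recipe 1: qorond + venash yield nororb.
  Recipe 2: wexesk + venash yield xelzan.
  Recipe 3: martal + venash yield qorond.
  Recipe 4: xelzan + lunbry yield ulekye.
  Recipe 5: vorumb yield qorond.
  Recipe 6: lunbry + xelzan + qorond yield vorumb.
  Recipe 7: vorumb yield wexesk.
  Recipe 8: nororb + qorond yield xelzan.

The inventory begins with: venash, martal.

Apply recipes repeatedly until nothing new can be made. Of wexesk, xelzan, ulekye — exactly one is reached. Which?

xelzan

Using Recipe 3, martal and venash make qorond.
Using Recipe 1, qorond and venash make nororb.
nororb + qorond → xelzan (Recipe 8).
wexesk would need vorumb (Recipe 7), but vorumb is never obtained. ulekye would need xelzan and lunbry (Recipe 4), but lunbry is never obtained.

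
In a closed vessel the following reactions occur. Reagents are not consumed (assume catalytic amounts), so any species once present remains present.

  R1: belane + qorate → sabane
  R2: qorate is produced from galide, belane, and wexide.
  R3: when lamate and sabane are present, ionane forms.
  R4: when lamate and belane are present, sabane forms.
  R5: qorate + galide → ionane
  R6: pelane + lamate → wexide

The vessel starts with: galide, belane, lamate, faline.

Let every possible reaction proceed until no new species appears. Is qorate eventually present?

No

qorate would need galide, belane, and wexide (R2), but wexide never forms.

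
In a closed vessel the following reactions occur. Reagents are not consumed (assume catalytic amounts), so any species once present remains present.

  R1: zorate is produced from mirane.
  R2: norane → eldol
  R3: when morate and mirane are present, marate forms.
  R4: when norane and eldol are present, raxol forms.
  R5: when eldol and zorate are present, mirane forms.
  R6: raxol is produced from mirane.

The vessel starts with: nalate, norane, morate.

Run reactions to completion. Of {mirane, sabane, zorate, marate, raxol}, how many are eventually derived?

norane present → eldol forms (R2).
norane and eldol present → raxol forms (R4).
mirane would need eldol and zorate (R5), but zorate never forms.
No rule produces sabane, and it is not given.
zorate would need mirane (R1), but mirane never forms.
marate would need morate and mirane (R3), but mirane never forms.
raxol: reached.
Reached: raxol — 1 of the 5.

1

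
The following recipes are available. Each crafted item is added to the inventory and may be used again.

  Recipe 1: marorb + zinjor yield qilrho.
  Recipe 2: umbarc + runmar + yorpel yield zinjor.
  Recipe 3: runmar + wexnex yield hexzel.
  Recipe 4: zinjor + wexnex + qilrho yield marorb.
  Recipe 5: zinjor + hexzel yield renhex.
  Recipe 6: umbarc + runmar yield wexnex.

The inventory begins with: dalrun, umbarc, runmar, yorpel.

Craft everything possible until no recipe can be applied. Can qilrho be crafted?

No

qilrho would need marorb and zinjor (Recipe 1), but marorb is never obtained.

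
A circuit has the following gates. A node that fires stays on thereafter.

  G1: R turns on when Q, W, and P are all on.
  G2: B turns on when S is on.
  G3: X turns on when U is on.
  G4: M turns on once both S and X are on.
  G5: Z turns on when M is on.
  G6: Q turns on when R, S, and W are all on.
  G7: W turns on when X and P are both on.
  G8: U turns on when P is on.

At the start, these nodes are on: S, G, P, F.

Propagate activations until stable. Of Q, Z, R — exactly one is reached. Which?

Z

G8: P on → U on.
G3: U on → X on.
G4: S and X on → M on.
M is on, so Z turns on (G5).
R would need Q, W, and P (G1), but Q never turns on. Q would need R, S, and W (G6), but R never turns on.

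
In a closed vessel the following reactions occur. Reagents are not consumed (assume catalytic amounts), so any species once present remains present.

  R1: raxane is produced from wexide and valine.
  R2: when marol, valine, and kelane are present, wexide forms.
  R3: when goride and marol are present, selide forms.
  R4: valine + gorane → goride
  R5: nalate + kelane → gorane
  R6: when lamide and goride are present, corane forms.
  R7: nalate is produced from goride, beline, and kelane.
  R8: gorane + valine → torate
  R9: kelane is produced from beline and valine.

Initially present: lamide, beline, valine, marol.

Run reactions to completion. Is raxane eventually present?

beline and valine present → kelane forms (R9).
marol, valine, and kelane present → wexide forms (R2).
wexide and valine present → raxane forms (R1).

Yes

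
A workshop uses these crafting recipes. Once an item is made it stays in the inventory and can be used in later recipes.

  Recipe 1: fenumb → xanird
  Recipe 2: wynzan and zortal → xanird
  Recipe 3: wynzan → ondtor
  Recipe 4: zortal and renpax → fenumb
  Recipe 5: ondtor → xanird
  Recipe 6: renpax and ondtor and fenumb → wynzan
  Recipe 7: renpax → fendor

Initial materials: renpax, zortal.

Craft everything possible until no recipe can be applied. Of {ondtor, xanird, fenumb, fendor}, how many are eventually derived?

Using Recipe 4, zortal and renpax make fenumb.
Using Recipe 7, renpax makes fendor.
fenumb → xanird (Recipe 1).
ondtor would need wynzan (Recipe 3), but wynzan is never obtained.
xanird: reached.
fenumb: reached.
fendor: reached.
Reached: xanird, fenumb, and fendor — 3 of the 4.

3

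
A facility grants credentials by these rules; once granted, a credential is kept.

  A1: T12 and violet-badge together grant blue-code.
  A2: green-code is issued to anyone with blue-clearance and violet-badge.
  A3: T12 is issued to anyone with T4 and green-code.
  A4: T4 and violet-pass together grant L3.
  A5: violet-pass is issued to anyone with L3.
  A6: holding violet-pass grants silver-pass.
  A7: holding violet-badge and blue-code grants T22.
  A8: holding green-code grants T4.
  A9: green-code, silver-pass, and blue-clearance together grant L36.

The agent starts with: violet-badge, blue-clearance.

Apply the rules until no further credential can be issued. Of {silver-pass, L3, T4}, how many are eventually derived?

Holding blue-clearance and violet-badge grants green-code (A2).
Holding green-code grants T4 (A8).
silver-pass would need violet-pass (A6), but violet-pass is never granted.
L3 would need T4 and violet-pass (A4), but violet-pass is never granted.
T4: reached.
Reached: T4 — 1 of the 3.

1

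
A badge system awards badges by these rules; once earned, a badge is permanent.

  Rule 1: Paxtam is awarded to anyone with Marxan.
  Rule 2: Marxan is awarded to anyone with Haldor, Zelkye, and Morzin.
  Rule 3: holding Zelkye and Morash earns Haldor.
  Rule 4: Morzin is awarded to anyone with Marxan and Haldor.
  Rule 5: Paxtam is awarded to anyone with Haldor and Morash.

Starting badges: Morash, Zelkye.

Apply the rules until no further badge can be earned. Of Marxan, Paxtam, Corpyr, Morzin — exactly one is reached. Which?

Paxtam

With Zelkye and Morash, Haldor is earned (Rule 3).
With Haldor and Morash, Paxtam is earned (Rule 5).
No rule produces Corpyr, and it is not given. Morzin would need Marxan and Haldor (Rule 4), but Marxan is never earned. Marxan would need Haldor, Zelkye, and Morzin (Rule 2), but Morzin is never earned.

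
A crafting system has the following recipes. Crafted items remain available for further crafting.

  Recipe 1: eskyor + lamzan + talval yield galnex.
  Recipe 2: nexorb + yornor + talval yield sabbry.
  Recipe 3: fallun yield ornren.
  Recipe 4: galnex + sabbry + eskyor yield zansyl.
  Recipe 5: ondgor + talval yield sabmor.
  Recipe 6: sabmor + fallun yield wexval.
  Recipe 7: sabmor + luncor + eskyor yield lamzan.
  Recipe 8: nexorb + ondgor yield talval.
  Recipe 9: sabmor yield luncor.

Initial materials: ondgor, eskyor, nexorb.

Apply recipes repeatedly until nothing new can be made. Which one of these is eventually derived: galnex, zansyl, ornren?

galnex

nexorb + ondgor → talval (Recipe 8).
Using Recipe 5, ondgor and talval make sabmor.
sabmor → luncor (Recipe 9).
sabmor + luncor + eskyor → lamzan (Recipe 7).
Using Recipe 1, eskyor, lamzan, and talval make galnex.
zansyl would need galnex, sabbry, and eskyor (Recipe 4), but sabbry is never obtained. ornren would need fallun (Recipe 3), but fallun is never obtained.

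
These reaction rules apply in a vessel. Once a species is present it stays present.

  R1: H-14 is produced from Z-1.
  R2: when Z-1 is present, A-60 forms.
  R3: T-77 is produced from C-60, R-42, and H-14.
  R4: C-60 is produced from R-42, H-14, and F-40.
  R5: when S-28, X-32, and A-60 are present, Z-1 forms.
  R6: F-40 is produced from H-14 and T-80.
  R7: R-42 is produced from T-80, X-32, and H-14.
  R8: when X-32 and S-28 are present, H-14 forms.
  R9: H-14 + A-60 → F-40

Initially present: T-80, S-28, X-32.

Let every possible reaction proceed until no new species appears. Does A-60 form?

No

A-60 would need Z-1 (R2), but Z-1 never forms.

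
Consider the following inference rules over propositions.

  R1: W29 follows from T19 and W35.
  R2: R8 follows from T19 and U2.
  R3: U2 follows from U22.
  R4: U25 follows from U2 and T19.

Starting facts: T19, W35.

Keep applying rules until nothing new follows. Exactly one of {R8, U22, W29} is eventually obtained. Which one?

T19 and W35 hold, so W29 follows (R1).
R8 would need T19 and U2 (R2), but U2 is never established. No rule produces U22, and it is not given.

W29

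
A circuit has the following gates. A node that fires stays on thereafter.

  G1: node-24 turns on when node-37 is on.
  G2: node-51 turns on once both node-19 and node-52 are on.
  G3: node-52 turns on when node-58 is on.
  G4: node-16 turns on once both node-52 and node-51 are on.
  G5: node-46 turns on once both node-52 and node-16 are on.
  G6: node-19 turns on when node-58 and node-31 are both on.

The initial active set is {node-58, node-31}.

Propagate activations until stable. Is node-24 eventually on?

No

node-24 would need node-37 (G1), but node-37 never turns on.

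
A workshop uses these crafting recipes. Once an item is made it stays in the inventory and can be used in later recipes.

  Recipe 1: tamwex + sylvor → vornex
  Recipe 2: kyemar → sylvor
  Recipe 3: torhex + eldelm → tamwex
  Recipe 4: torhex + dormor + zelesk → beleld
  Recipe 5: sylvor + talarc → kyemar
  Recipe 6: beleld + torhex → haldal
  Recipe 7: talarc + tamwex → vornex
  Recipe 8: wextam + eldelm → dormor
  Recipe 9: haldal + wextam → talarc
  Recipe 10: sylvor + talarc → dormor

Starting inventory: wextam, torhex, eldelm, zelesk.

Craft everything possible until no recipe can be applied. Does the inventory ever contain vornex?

Yes

torhex + eldelm → tamwex (Recipe 3).
wextam + eldelm → dormor (Recipe 8).
torhex + dormor + zelesk → beleld (Recipe 4).
beleld + torhex → haldal (Recipe 6).
haldal + wextam → talarc (Recipe 9).
talarc + tamwex → vornex (Recipe 7).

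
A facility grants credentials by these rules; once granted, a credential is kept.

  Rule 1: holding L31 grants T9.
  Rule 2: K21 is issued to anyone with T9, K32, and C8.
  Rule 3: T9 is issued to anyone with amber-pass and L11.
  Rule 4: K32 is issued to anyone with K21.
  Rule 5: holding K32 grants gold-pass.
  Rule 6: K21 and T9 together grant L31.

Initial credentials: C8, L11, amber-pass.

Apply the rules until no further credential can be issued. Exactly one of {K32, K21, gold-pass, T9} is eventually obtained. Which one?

T9

Holding amber-pass and L11 grants T9 (Rule 3).
K32 would need K21 (Rule 4), but K21 is never granted. K21 would need T9, K32, and C8 (Rule 2), but K32 is never granted. gold-pass would need K32 (Rule 5), but K32 is never granted.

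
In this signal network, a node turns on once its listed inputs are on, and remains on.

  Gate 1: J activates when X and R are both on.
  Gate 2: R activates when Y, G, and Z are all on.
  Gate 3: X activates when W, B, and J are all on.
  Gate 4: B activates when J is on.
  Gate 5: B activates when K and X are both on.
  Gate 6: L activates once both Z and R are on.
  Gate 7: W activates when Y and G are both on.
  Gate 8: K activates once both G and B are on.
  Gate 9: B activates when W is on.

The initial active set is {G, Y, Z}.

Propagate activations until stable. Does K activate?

Gate 7: Y and G on → W on.
W is on, so B activates (Gate 9).
G and B are on, so K activates (Gate 8).

Yes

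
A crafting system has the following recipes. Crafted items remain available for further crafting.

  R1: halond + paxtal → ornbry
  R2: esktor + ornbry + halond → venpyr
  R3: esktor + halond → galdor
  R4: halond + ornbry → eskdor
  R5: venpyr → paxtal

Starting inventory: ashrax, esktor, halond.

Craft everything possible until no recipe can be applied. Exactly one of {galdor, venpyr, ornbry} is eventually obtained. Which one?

esktor + halond → galdor (R3).
ornbry would need halond and paxtal (R1), but paxtal is never obtained. venpyr would need esktor, ornbry, and halond (R2), but ornbry is never obtained.

galdor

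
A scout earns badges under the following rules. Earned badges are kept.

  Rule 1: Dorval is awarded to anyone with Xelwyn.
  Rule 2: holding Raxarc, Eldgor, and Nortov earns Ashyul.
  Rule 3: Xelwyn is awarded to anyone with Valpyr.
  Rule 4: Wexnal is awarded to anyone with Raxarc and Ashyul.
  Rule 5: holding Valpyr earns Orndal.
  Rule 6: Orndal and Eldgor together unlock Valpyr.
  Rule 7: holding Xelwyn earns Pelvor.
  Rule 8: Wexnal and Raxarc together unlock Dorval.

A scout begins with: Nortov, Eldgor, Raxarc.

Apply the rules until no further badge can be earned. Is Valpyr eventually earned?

No

Valpyr would need Orndal and Eldgor (Rule 6), but Orndal is never earned.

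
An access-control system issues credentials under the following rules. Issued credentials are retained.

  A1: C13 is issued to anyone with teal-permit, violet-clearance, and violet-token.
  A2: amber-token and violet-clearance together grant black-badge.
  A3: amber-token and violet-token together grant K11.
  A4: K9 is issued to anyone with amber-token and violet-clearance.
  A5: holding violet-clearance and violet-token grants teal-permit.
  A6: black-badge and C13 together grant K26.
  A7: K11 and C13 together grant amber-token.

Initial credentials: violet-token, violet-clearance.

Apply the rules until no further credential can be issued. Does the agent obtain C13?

Yes

Holding violet-clearance and violet-token grants teal-permit (A5).
Holding teal-permit, violet-clearance, and violet-token grants C13 (A1).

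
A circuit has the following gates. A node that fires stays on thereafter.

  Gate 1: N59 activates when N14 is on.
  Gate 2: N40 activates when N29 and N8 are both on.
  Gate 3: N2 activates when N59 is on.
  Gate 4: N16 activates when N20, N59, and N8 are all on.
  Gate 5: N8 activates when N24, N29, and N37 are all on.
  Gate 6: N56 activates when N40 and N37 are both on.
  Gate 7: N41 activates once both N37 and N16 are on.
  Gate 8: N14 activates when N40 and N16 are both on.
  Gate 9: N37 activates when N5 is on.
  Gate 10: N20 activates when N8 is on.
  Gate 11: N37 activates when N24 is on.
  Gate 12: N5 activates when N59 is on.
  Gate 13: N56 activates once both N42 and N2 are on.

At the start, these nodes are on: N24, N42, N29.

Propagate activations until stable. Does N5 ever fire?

No

N5 would need N59 (Gate 12), but N59 never turns on.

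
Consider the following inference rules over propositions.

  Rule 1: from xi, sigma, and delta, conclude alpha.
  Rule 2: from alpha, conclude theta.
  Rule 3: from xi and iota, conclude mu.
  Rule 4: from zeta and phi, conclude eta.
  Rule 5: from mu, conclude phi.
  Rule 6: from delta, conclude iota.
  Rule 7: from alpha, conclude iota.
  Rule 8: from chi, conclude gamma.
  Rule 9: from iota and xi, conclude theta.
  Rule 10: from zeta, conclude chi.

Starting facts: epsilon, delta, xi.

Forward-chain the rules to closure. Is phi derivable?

From delta, Rule 6 gives iota.
From xi and iota, Rule 3 gives mu.
From mu, Rule 5 gives phi.

Yes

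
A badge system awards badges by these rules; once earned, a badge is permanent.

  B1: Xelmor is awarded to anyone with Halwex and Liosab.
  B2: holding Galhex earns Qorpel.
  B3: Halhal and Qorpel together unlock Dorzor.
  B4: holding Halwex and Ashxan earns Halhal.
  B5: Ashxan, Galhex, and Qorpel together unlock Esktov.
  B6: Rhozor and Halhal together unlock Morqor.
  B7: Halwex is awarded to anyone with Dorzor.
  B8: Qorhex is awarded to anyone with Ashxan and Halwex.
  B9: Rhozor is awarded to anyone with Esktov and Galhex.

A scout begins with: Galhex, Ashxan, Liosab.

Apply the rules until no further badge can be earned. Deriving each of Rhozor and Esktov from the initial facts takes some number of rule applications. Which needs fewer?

Esktov: With Galhex, Qorpel is earned (B2). With Ashxan, Galhex, and Qorpel, Esktov is earned (B5). [2 rule applications]
Rhozor: With Galhex, Qorpel is earned (B2). With Ashxan, Galhex, and Qorpel, Esktov is earned (B5). With Esktov and Galhex, Rhozor is earned (B9). [3 rule applications]
Esktov needs fewer.

Esktov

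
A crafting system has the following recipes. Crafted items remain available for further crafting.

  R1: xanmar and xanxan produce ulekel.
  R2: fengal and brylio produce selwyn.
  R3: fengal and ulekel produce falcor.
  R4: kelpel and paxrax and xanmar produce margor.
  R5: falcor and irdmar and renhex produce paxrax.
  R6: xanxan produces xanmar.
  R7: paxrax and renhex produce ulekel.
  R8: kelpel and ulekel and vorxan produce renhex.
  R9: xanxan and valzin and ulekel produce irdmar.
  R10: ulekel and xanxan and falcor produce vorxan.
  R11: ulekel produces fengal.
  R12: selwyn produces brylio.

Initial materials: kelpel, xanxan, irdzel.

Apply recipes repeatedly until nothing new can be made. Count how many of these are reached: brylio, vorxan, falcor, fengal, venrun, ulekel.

4

xanxan → xanmar (R6).
Using R1, xanmar and xanxan make ulekel.
ulekel → fengal (R11).
Using R3, fengal and ulekel make falcor.
ulekel and xanxan and falcor → vorxan (R10).
brylio would need selwyn (R12), but selwyn is never obtained.
vorxan: reached.
falcor: reached.
fengal: reached.
No rule produces venrun, and it is not given.
ulekel: reached.
Reached: vorxan, falcor, fengal, and ulekel — 4 of the 6.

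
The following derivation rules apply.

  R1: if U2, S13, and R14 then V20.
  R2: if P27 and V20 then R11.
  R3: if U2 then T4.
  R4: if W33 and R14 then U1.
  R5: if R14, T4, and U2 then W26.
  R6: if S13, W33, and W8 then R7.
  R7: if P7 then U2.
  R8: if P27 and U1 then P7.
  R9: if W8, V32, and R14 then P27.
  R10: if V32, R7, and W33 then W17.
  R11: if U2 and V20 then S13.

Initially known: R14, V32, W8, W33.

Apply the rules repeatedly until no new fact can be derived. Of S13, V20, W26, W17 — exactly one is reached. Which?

W26

W8, V32, and R14 hold, so P27 follows (R9).
W33 and R14 hold, so U1 follows (R4).
From P27 and U1, R8 gives P7.
P7 holds, so U2 follows (R7).
U2 holds, so T4 follows (R3).
From R14, T4, and U2, R5 gives W26.
W17 would need V32, R7, and W33 (R10), but R7 is never established. S13 would need U2 and V20 (R11), but V20 is never established. V20 would need U2, S13, and R14 (R1), but S13 is never established.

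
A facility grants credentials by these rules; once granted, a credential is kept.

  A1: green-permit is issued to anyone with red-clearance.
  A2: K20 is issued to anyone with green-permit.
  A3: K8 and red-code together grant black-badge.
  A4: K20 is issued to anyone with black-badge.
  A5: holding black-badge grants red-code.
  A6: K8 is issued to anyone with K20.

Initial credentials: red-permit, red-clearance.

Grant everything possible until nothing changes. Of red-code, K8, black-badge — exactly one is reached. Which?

Holding red-clearance grants green-permit (A1).
Holding green-permit grants K20 (A2).
Holding K20 grants K8 (A6).
black-badge would need K8 and red-code (A3), but red-code is never granted. red-code would need black-badge (A5), but black-badge is never granted.

K8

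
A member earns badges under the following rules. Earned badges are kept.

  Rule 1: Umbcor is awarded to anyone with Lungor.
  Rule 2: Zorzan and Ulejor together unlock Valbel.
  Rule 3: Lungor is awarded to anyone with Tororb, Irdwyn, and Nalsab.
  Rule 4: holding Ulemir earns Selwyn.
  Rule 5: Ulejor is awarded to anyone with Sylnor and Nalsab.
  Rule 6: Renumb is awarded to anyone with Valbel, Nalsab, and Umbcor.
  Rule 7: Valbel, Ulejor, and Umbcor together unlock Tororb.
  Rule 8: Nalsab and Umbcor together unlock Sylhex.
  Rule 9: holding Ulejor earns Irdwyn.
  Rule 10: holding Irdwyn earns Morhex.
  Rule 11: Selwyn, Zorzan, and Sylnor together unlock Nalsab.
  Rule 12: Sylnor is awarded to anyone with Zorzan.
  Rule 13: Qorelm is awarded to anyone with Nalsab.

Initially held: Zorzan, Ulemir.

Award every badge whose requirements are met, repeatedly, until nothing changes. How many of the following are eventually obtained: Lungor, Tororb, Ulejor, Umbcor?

With Ulemir, Selwyn is earned (Rule 4).
With Zorzan, Sylnor is earned (Rule 12).
With Selwyn, Zorzan, and Sylnor, Nalsab is earned (Rule 11).
With Sylnor and Nalsab, Ulejor is earned (Rule 5).
Lungor would need Tororb, Irdwyn, and Nalsab (Rule 3), but Tororb is never earned.
Tororb would need Valbel, Ulejor, and Umbcor (Rule 7), but Umbcor is never earned.
Ulejor: reached.
Umbcor would need Lungor (Rule 1), but Lungor is never earned.
Reached: Ulejor — 1 of the 4.

1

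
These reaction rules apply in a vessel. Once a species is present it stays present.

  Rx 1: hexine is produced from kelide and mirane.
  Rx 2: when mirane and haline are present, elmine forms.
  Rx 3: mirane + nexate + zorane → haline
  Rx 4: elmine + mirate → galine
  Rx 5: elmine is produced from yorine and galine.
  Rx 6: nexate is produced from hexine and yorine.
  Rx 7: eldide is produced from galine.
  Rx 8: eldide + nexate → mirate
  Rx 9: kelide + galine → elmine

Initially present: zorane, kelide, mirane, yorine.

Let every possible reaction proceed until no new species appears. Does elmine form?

kelide and mirane present → hexine forms (Rx 1).
hexine and yorine present → nexate forms (Rx 6).
mirane, nexate, and zorane present → haline forms (Rx 3).
mirane and haline present → elmine forms (Rx 2).

Yes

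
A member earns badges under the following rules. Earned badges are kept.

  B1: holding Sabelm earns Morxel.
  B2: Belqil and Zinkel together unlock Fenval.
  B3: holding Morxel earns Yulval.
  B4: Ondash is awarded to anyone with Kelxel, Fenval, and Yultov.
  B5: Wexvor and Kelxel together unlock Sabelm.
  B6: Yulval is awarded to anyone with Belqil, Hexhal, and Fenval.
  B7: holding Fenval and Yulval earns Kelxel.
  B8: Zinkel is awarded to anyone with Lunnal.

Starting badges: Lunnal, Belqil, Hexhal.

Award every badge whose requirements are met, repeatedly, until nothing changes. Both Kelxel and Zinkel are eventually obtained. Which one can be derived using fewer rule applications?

Zinkel

Zinkel: With Lunnal, Zinkel is earned (B8). [1 rule application]
Kelxel: With Lunnal, Zinkel is earned (B8). With Belqil and Zinkel, Fenval is earned (B2). With Belqil, Hexhal, and Fenval, Yulval is earned (B6). With Fenval and Yulval, Kelxel is earned (B7). [4 rule applications]
Zinkel needs fewer.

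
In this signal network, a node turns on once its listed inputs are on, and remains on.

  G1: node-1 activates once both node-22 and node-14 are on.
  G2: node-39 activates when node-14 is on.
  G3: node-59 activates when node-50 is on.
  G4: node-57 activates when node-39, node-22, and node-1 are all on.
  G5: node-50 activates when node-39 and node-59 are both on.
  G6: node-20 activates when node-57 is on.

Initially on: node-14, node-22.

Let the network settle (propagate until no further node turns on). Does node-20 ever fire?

G1: node-22 and node-14 on → node-1 on.
node-14 is on, so node-39 activates (G2).
G4: node-39, node-22, and node-1 on → node-57 on.
node-57 is on, so node-20 activates (G6).

Yes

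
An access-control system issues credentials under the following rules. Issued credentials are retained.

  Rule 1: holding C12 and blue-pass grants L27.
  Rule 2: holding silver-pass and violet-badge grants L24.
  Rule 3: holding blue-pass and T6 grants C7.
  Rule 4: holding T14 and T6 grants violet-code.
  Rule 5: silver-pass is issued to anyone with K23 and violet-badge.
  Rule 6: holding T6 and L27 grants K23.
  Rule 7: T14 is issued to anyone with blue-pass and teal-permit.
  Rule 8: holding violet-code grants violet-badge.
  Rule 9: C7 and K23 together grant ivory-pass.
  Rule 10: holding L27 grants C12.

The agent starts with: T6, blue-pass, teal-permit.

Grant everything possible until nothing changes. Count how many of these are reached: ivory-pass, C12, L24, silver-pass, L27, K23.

ivory-pass would need C7 and K23 (Rule 9), but K23 is never granted.
C12 would need L27 (Rule 10), but L27 is never granted.
L24 would need silver-pass and violet-badge (Rule 2), but silver-pass is never granted.
silver-pass would need K23 and violet-badge (Rule 5), but K23 is never granted.
L27 would need C12 and blue-pass (Rule 1), but C12 is never granted.
K23 would need T6 and L27 (Rule 6), but L27 is never granted.
None of the 6 are reached.

0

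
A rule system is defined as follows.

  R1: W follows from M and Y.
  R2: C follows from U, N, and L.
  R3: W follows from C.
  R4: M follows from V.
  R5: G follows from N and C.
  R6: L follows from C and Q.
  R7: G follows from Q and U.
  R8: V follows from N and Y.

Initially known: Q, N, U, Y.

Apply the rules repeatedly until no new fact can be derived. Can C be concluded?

No

C would need U, N, and L (R2), but L is never established.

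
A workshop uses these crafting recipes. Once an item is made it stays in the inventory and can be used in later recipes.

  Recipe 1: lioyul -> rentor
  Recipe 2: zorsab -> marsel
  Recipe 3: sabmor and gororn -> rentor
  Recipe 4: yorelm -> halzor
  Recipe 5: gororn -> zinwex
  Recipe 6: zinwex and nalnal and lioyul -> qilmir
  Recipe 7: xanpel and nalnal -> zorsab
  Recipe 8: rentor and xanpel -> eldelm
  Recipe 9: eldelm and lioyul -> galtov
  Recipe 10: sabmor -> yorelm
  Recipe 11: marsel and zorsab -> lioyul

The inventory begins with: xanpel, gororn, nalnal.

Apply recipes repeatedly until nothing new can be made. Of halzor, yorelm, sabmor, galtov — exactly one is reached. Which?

Using Recipe 7, xanpel and nalnal make zorsab.
zorsab -> marsel (Recipe 2).
Using Recipe 11, marsel and zorsab make lioyul.
Using Recipe 1, lioyul makes rentor.
Using Recipe 8, rentor and xanpel make eldelm.
Using Recipe 9, eldelm and lioyul make galtov.
halzor would need yorelm (Recipe 4), but yorelm is never obtained. yorelm would need sabmor (Recipe 10), but sabmor is never obtained. No rule produces sabmor, and it is not given.

galtov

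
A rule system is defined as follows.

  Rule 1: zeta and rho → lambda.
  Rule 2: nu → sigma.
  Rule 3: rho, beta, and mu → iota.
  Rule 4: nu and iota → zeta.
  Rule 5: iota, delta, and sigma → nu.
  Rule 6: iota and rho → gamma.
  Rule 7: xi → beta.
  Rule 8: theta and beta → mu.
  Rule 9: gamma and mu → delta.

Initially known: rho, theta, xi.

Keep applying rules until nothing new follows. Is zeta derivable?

No

zeta would need nu and iota (Rule 4), but nu is never established.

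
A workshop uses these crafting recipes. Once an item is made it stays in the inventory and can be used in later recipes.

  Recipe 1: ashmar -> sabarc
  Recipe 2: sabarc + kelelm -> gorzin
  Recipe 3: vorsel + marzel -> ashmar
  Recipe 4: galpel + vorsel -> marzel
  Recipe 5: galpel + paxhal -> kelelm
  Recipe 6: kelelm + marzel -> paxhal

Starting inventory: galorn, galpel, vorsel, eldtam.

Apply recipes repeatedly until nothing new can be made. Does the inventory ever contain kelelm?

kelelm would need galpel and paxhal (Recipe 5), but paxhal is never obtained.

No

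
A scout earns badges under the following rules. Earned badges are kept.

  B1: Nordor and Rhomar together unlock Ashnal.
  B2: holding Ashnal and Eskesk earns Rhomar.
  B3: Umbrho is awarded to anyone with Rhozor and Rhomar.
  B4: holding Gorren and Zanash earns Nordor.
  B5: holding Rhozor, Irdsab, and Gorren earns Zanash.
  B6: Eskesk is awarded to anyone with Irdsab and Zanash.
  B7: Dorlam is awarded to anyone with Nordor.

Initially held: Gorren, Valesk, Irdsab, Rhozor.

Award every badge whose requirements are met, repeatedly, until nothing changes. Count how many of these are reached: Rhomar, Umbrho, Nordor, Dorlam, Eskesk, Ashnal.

3

With Rhozor, Irdsab, and Gorren, Zanash is earned (B5).
With Gorren and Zanash, Nordor is earned (B4).
With Irdsab and Zanash, Eskesk is earned (B6).
With Nordor, Dorlam is earned (B7).
Rhomar would need Ashnal and Eskesk (B2), but Ashnal is never earned.
Umbrho would need Rhozor and Rhomar (B3), but Rhomar is never earned.
Nordor: reached.
Dorlam: reached.
Eskesk: reached.
Ashnal would need Nordor and Rhomar (B1), but Rhomar is never earned.
Reached: Nordor, Dorlam, and Eskesk — 3 of the 6.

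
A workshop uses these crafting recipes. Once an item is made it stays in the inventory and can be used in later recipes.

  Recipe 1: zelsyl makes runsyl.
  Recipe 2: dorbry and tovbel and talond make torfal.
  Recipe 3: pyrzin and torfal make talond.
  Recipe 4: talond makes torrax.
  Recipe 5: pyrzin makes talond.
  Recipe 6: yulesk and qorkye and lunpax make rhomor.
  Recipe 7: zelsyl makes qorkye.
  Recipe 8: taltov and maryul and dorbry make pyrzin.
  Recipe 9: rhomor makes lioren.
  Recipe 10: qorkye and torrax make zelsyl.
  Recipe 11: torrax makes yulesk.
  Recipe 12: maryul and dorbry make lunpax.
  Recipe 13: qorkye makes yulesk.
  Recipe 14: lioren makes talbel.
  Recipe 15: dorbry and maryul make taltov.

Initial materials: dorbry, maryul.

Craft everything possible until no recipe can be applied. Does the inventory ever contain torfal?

No

torfal would need dorbry, tovbel, and talond (Recipe 2), but tovbel is never obtained.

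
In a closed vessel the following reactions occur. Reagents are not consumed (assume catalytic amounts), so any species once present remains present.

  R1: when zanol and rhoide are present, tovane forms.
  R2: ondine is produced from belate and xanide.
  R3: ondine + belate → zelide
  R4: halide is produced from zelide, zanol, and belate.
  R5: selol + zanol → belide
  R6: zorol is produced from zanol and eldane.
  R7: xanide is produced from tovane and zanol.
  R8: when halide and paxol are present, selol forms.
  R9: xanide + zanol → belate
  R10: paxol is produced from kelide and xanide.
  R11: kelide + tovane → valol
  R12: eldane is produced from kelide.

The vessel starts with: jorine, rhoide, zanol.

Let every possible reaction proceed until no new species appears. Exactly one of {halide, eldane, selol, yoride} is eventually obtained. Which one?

zanol and rhoide present → tovane forms (R1).
tovane and zanol present → xanide forms (R7).
xanide and zanol present → belate forms (R9).
belate and xanide present → ondine forms (R2).
ondine and belate present → zelide forms (R3).
zelide, zanol, and belate present → halide forms (R4).
eldane would need kelide (R12), but kelide never forms. No rule produces yoride, and it is not given. selol would need halide and paxol (R8), but paxol never forms.

halide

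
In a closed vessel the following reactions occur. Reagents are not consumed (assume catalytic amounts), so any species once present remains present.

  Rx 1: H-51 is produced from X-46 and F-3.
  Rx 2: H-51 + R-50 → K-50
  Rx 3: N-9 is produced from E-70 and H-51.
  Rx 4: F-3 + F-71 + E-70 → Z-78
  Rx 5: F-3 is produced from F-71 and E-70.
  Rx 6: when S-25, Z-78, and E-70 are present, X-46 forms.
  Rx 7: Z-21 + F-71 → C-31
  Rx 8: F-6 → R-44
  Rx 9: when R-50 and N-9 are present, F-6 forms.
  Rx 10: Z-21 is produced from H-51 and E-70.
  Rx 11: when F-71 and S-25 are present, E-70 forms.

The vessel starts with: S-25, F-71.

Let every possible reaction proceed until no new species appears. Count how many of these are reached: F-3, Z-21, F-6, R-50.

F-71 and S-25 present → E-70 forms (Rx 11).
F-71 and E-70 present → F-3 forms (Rx 5).
F-3, F-71, and E-70 present → Z-78 forms (Rx 4).
S-25, Z-78, and E-70 present → X-46 forms (Rx 6).
X-46 and F-3 present → H-51 forms (Rx 1).
H-51 and E-70 present → Z-21 forms (Rx 10).
F-3: reached.
Z-21: reached.
F-6 would need R-50 and N-9 (Rx 9), but R-50 never forms.
No rule produces R-50, and it is not given.
Reached: F-3 and Z-21 — 2 of the 4.

2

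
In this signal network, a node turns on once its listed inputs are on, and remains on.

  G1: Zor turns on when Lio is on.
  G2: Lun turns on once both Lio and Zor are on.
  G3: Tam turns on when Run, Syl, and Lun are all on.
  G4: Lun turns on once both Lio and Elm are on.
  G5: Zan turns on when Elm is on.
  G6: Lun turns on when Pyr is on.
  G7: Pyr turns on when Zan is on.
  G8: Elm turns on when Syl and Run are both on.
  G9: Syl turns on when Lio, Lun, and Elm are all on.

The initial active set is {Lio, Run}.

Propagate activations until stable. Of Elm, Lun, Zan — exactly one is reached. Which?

Lun

Lio is on, so Zor turns on (G1).
Lio and Zor are on, so Lun turns on (G2).
Zan would need Elm (G5), but Elm never turns on. Elm would need Syl and Run (G8), but Syl never turns on.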